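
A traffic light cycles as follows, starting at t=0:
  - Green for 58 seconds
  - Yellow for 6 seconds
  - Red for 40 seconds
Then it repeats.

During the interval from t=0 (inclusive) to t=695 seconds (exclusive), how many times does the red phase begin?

Answer: 7

Derivation:
Cycle = 58+6+40 = 104s
red phase starts at t = k*104 + 64 for k=0,1,2,...
Need k*104+64 < 695 → k < 6.067
k ∈ {0, ..., 6} → 7 starts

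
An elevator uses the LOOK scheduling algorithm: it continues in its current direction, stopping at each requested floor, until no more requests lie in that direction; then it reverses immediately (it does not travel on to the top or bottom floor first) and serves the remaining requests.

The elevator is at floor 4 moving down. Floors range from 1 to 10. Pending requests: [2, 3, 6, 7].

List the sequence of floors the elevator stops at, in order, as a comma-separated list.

Current: 4, moving DOWN
Serve below first (descending): [3, 2]
Then reverse, serve above (ascending): [6, 7]

Answer: 3, 2, 6, 7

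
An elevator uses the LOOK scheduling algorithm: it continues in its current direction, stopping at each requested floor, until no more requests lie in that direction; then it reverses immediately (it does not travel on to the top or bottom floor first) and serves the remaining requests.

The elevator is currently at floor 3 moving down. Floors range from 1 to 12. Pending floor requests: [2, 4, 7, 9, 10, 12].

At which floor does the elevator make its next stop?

Current floor: 3, direction: down
Requests above: [4, 7, 9, 10, 12]
Requests below: [2]
Moving down and requests lie below → nearest below is max([2]) = 2

Answer: 2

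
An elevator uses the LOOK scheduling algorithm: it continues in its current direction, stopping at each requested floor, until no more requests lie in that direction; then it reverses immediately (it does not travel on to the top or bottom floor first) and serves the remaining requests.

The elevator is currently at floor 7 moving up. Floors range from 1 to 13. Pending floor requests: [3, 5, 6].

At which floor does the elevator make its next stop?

Answer: 6

Derivation:
Current floor: 7, direction: up
Requests above: []
Requests below: [3, 5, 6]
Moving up but no requests above → reverse; nearest below is max([3, 5, 6]) = 6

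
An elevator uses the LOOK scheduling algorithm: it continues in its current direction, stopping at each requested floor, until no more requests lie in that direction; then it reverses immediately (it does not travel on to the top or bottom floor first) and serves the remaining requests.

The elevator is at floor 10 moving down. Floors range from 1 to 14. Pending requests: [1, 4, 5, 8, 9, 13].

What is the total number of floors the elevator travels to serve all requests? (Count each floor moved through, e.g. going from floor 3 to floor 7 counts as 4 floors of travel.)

Start at floor 10 moving down, LOOK stop order: [9, 8, 5, 4, 1, 13]
  10 → 9: |9-10| = 1, total = 1
  9 → 8: |8-9| = 1, total = 2
  8 → 5: |5-8| = 3, total = 5
  5 → 4: |4-5| = 1, total = 6
  4 → 1: |1-4| = 3, total = 9
  1 → 13: |13-1| = 12, total = 21

Answer: 21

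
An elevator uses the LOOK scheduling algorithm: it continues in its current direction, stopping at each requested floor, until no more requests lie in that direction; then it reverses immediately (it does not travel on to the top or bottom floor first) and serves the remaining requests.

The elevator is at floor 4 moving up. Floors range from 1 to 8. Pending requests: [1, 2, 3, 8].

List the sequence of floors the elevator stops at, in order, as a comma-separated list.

Current: 4, moving UP
Serve above first (ascending): [8]
Then reverse, serve below (descending): [3, 2, 1]

Answer: 8, 3, 2, 1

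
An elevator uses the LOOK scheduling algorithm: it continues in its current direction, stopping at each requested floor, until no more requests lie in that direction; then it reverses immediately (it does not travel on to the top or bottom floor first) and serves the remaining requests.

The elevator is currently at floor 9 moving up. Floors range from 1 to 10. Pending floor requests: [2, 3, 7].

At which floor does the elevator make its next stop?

Answer: 7

Derivation:
Current floor: 9, direction: up
Requests above: []
Requests below: [2, 3, 7]
Moving up but no requests above → reverse; nearest below is max([2, 3, 7]) = 7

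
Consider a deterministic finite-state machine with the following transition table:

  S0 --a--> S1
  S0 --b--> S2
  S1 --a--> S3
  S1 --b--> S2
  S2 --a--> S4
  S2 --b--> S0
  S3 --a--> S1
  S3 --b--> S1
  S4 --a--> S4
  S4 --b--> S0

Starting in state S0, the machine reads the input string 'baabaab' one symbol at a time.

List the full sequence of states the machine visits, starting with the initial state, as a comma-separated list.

Start: S0
  read 'b': S0 --b--> S2
  read 'a': S2 --a--> S4
  read 'a': S4 --a--> S4
  read 'b': S4 --b--> S0
  read 'a': S0 --a--> S1
  read 'a': S1 --a--> S3
  read 'b': S3 --b--> S1

Answer: S0, S2, S4, S4, S0, S1, S3, S1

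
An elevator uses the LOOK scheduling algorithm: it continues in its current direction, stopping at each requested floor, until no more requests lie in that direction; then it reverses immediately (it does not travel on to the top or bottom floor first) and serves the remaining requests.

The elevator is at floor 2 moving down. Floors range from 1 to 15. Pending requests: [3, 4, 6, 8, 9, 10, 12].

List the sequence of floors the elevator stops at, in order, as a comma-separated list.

Answer: 3, 4, 6, 8, 9, 10, 12

Derivation:
Current: 2, moving DOWN
Serve below first (descending): []
Then reverse, serve above (ascending): [3, 4, 6, 8, 9, 10, 12]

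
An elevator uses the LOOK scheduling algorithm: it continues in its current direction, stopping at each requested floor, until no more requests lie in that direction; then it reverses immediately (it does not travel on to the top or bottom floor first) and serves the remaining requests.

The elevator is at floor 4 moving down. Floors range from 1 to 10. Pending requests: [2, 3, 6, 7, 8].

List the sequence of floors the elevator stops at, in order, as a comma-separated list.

Current: 4, moving DOWN
Serve below first (descending): [3, 2]
Then reverse, serve above (ascending): [6, 7, 8]

Answer: 3, 2, 6, 7, 8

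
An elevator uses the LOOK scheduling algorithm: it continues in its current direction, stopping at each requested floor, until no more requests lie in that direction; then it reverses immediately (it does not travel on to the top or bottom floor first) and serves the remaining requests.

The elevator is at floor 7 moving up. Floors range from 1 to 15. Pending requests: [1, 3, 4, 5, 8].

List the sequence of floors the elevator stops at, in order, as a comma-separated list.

Answer: 8, 5, 4, 3, 1

Derivation:
Current: 7, moving UP
Serve above first (ascending): [8]
Then reverse, serve below (descending): [5, 4, 3, 1]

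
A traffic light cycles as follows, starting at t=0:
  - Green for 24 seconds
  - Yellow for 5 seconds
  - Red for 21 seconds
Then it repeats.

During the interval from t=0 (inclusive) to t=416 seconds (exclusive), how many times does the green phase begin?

Cycle = 24+5+21 = 50s
green phase starts at t = k*50 + 0 for k=0,1,2,...
Need k*50+0 < 416 → k < 8.320
k ∈ {0, ..., 8} → 9 starts

Answer: 9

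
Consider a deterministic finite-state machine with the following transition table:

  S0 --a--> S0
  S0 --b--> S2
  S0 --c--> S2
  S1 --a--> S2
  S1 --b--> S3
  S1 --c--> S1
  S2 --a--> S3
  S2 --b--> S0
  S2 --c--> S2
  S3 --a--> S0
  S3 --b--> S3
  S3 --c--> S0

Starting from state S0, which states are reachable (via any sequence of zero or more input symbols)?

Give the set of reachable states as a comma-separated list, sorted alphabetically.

Answer: S0, S2, S3

Derivation:
BFS from S0:
  visit S0: S0--a-->S0 (seen), S0--b-->S2 (new), S0--c-->S2 (seen)
  visit S2: S2--a-->S3 (new), S2--b-->S0 (seen), S2--c-->S2 (seen)
  visit S3: S3--a-->S0 (seen), S3--b-->S3 (seen), S3--c-->S0 (seen)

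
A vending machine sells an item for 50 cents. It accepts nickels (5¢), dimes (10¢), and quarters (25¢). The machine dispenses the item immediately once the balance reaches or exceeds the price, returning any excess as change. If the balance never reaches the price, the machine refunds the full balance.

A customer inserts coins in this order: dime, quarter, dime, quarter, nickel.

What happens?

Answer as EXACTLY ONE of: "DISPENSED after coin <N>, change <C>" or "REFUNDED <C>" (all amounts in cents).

Answer: DISPENSED after coin 4, change 20

Derivation:
Price: 50¢
Coin 1 (dime, 10¢): balance = 10¢
Coin 2 (quarter, 25¢): balance = 35¢
Coin 3 (dime, 10¢): balance = 45¢
Coin 4 (quarter, 25¢): balance = 70¢
  → balance >= price → DISPENSE, change = 70 - 50 = 20¢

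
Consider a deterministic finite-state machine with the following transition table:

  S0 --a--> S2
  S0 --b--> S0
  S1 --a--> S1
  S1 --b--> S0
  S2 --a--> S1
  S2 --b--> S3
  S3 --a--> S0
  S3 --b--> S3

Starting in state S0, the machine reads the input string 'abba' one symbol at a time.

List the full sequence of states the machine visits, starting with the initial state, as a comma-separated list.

Answer: S0, S2, S3, S3, S0

Derivation:
Start: S0
  read 'a': S0 --a--> S2
  read 'b': S2 --b--> S3
  read 'b': S3 --b--> S3
  read 'a': S3 --a--> S0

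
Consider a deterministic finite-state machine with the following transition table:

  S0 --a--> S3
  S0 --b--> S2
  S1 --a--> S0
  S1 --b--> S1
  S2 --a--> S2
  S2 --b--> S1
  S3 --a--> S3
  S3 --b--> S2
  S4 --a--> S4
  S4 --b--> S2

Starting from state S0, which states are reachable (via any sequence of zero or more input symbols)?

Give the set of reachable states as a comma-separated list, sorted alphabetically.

BFS from S0:
  visit S0: S0--a-->S3 (new), S0--b-->S2 (new)
  visit S3: S3--a-->S3 (seen), S3--b-->S2 (seen)
  visit S2: S2--a-->S2 (seen), S2--b-->S1 (new)
  visit S1: S1--a-->S0 (seen), S1--b-->S1 (seen)

Answer: S0, S1, S2, S3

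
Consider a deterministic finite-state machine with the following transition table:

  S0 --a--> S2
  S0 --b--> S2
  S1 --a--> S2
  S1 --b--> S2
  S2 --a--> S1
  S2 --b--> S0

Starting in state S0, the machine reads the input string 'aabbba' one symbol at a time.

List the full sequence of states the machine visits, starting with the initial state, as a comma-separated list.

Start: S0
  read 'a': S0 --a--> S2
  read 'a': S2 --a--> S1
  read 'b': S1 --b--> S2
  read 'b': S2 --b--> S0
  read 'b': S0 --b--> S2
  read 'a': S2 --a--> S1

Answer: S0, S2, S1, S2, S0, S2, S1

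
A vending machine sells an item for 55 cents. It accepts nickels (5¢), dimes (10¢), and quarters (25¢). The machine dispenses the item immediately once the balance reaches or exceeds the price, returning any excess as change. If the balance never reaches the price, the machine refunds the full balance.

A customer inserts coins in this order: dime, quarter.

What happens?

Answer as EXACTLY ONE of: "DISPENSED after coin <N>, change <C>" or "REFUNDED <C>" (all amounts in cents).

Answer: REFUNDED 35

Derivation:
Price: 55¢
Coin 1 (dime, 10¢): balance = 10¢
Coin 2 (quarter, 25¢): balance = 35¢
All coins inserted, balance 35¢ < price 55¢ → REFUND 35¢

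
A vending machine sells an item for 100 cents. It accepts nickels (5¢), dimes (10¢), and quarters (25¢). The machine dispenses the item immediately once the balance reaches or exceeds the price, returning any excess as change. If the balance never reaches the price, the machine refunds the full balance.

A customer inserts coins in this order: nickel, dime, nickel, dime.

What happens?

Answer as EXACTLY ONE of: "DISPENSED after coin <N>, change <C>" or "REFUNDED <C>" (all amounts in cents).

Price: 100¢
Coin 1 (nickel, 5¢): balance = 5¢
Coin 2 (dime, 10¢): balance = 15¢
Coin 3 (nickel, 5¢): balance = 20¢
Coin 4 (dime, 10¢): balance = 30¢
All coins inserted, balance 30¢ < price 100¢ → REFUND 30¢

Answer: REFUNDED 30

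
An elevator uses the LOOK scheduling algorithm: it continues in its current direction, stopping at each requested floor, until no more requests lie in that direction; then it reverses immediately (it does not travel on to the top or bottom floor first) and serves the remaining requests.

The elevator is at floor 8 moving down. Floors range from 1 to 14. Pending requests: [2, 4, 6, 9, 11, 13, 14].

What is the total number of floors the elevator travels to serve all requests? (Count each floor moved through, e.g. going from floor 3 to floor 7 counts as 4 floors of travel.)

Answer: 18

Derivation:
Start at floor 8 moving down, LOOK stop order: [6, 4, 2, 9, 11, 13, 14]
  8 → 6: |6-8| = 2, total = 2
  6 → 4: |4-6| = 2, total = 4
  4 → 2: |2-4| = 2, total = 6
  2 → 9: |9-2| = 7, total = 13
  9 → 11: |11-9| = 2, total = 15
  11 → 13: |13-11| = 2, total = 17
  13 → 14: |14-13| = 1, total = 18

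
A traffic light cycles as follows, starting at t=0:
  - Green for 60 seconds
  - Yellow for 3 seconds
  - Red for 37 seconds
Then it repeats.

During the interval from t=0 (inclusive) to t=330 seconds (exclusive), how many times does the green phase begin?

Cycle = 60+3+37 = 100s
green phase starts at t = k*100 + 0 for k=0,1,2,...
Need k*100+0 < 330 → k < 3.300
k ∈ {0, ..., 3} → 4 starts

Answer: 4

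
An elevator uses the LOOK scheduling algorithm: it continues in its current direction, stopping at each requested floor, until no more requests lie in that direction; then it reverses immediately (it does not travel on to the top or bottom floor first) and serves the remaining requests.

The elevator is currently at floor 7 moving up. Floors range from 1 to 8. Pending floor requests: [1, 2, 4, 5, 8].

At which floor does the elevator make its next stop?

Current floor: 7, direction: up
Requests above: [8]
Requests below: [1, 2, 4, 5]
Moving up and requests lie above → nearest above is min([8]) = 8

Answer: 8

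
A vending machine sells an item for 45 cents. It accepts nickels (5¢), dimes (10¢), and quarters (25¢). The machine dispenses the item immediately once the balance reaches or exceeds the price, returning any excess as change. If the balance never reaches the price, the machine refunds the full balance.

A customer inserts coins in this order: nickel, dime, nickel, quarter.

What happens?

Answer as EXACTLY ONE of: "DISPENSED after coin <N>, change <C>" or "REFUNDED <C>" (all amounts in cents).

Price: 45¢
Coin 1 (nickel, 5¢): balance = 5¢
Coin 2 (dime, 10¢): balance = 15¢
Coin 3 (nickel, 5¢): balance = 20¢
Coin 4 (quarter, 25¢): balance = 45¢
  → balance >= price → DISPENSE, change = 45 - 45 = 0¢

Answer: DISPENSED after coin 4, change 0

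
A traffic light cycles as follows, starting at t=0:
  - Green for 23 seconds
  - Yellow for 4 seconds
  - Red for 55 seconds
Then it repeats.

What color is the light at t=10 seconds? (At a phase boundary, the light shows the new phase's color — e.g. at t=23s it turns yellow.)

Cycle length = 23 + 4 + 55 = 82s
t = 10, phase_t = 10 mod 82 = 10
10 < 23 (green end) → GREEN

Answer: green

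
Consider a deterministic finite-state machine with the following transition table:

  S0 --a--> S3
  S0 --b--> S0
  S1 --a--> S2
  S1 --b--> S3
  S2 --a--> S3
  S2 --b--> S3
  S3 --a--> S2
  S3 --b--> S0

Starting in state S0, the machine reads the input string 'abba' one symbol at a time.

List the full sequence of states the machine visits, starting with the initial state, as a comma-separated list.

Answer: S0, S3, S0, S0, S3

Derivation:
Start: S0
  read 'a': S0 --a--> S3
  read 'b': S3 --b--> S0
  read 'b': S0 --b--> S0
  read 'a': S0 --a--> S3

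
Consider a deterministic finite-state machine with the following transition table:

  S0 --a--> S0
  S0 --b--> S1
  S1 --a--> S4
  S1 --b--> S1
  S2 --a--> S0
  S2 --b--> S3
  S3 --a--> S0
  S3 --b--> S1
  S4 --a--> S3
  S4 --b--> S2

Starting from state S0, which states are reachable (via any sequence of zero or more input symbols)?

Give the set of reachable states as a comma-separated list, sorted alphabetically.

Answer: S0, S1, S2, S3, S4

Derivation:
BFS from S0:
  visit S0: S0--a-->S0 (seen), S0--b-->S1 (new)
  visit S1: S1--a-->S4 (new), S1--b-->S1 (seen)
  visit S4: S4--a-->S3 (new), S4--b-->S2 (new)
  visit S3: S3--a-->S0 (seen), S3--b-->S1 (seen)
  visit S2: S2--a-->S0 (seen), S2--b-->S3 (seen)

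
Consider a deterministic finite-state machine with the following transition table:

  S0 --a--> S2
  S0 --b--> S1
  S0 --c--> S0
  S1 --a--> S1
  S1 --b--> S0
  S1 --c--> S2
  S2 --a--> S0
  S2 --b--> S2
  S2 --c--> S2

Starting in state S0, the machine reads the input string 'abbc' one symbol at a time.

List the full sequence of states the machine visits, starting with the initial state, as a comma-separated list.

Start: S0
  read 'a': S0 --a--> S2
  read 'b': S2 --b--> S2
  read 'b': S2 --b--> S2
  read 'c': S2 --c--> S2

Answer: S0, S2, S2, S2, S2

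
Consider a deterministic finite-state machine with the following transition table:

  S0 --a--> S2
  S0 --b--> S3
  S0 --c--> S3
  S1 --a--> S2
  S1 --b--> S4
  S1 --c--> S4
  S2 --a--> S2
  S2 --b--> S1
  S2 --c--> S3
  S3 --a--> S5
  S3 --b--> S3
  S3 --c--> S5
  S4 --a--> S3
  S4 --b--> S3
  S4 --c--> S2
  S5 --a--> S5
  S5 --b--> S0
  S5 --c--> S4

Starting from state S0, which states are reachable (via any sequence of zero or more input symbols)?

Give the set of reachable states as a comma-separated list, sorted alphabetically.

Answer: S0, S1, S2, S3, S4, S5

Derivation:
BFS from S0:
  visit S0: S0--a-->S2 (new), S0--b-->S3 (new), S0--c-->S3 (seen)
  visit S2: S2--a-->S2 (seen), S2--b-->S1 (new), S2--c-->S3 (seen)
  visit S3: S3--a-->S5 (new), S3--b-->S3 (seen), S3--c-->S5 (seen)
  visit S1: S1--a-->S2 (seen), S1--b-->S4 (new), S1--c-->S4 (seen)
  visit S5: S5--a-->S5 (seen), S5--b-->S0 (seen), S5--c-->S4 (seen)
  visit S4: S4--a-->S3 (seen), S4--b-->S3 (seen), S4--c-->S2 (seen)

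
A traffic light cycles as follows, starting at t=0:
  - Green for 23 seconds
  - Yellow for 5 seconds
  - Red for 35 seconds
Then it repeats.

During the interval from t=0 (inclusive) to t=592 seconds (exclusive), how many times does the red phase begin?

Answer: 9

Derivation:
Cycle = 23+5+35 = 63s
red phase starts at t = k*63 + 28 for k=0,1,2,...
Need k*63+28 < 592 → k < 8.952
k ∈ {0, ..., 8} → 9 starts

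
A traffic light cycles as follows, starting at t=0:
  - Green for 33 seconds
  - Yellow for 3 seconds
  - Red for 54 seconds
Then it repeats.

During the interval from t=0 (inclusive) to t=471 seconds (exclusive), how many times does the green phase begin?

Cycle = 33+3+54 = 90s
green phase starts at t = k*90 + 0 for k=0,1,2,...
Need k*90+0 < 471 → k < 5.233
k ∈ {0, ..., 5} → 6 starts

Answer: 6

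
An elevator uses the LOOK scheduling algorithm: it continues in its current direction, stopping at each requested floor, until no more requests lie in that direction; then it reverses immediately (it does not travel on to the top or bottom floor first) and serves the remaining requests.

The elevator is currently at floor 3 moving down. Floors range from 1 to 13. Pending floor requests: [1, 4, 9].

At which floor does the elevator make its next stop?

Current floor: 3, direction: down
Requests above: [4, 9]
Requests below: [1]
Moving down and requests lie below → nearest below is max([1]) = 1

Answer: 1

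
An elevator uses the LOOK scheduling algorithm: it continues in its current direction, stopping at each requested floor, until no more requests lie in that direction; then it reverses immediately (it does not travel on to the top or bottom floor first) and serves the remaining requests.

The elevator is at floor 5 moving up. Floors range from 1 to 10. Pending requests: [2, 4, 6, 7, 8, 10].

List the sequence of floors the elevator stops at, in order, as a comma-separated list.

Answer: 6, 7, 8, 10, 4, 2

Derivation:
Current: 5, moving UP
Serve above first (ascending): [6, 7, 8, 10]
Then reverse, serve below (descending): [4, 2]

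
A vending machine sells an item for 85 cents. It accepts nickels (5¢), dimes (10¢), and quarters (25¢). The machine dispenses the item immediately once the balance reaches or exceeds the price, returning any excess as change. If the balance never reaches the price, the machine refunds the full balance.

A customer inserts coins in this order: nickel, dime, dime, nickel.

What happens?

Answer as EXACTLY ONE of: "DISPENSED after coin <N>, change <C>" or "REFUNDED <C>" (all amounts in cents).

Price: 85¢
Coin 1 (nickel, 5¢): balance = 5¢
Coin 2 (dime, 10¢): balance = 15¢
Coin 3 (dime, 10¢): balance = 25¢
Coin 4 (nickel, 5¢): balance = 30¢
All coins inserted, balance 30¢ < price 85¢ → REFUND 30¢

Answer: REFUNDED 30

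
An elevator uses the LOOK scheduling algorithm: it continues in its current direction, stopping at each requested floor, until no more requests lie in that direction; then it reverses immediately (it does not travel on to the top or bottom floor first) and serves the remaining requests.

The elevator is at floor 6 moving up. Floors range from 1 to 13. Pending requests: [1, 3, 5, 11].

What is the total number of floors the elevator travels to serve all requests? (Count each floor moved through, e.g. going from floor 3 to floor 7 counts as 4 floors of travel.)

Start at floor 6 moving up, LOOK stop order: [11, 5, 3, 1]
  6 → 11: |11-6| = 5, total = 5
  11 → 5: |5-11| = 6, total = 11
  5 → 3: |3-5| = 2, total = 13
  3 → 1: |1-3| = 2, total = 15

Answer: 15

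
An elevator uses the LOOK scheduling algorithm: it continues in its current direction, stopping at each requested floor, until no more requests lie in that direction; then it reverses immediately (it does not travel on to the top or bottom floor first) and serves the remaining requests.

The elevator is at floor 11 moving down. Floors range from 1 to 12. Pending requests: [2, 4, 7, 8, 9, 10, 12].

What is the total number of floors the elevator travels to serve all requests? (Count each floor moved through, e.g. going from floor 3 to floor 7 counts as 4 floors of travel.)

Answer: 19

Derivation:
Start at floor 11 moving down, LOOK stop order: [10, 9, 8, 7, 4, 2, 12]
  11 → 10: |10-11| = 1, total = 1
  10 → 9: |9-10| = 1, total = 2
  9 → 8: |8-9| = 1, total = 3
  8 → 7: |7-8| = 1, total = 4
  7 → 4: |4-7| = 3, total = 7
  4 → 2: |2-4| = 2, total = 9
  2 → 12: |12-2| = 10, total = 19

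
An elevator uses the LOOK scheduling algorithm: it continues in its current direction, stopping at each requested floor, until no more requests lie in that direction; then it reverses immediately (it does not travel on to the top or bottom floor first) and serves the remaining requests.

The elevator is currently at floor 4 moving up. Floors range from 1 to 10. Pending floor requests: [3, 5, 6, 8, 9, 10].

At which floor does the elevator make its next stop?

Current floor: 4, direction: up
Requests above: [5, 6, 8, 9, 10]
Requests below: [3]
Moving up and requests lie above → nearest above is min([5, 6, 8, 9, 10]) = 5

Answer: 5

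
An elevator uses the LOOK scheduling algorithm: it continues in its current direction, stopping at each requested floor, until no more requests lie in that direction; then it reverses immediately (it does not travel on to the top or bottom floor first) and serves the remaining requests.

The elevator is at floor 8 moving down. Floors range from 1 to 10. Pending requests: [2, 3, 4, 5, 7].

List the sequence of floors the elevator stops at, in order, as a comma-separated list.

Answer: 7, 5, 4, 3, 2

Derivation:
Current: 8, moving DOWN
Serve below first (descending): [7, 5, 4, 3, 2]
Then reverse, serve above (ascending): []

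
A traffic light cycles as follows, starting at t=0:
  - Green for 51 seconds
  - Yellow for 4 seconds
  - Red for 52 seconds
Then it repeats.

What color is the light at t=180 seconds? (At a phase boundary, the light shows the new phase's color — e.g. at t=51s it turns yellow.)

Answer: red

Derivation:
Cycle length = 51 + 4 + 52 = 107s
t = 180, phase_t = 180 mod 107 = 73
73 >= 55 → RED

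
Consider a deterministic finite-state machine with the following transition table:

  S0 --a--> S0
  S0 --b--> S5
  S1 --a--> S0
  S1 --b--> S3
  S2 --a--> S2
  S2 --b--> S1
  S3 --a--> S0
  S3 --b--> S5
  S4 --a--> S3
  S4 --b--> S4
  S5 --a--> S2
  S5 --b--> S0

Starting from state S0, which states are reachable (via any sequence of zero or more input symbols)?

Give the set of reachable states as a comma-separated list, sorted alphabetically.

BFS from S0:
  visit S0: S0--a-->S0 (seen), S0--b-->S5 (new)
  visit S5: S5--a-->S2 (new), S5--b-->S0 (seen)
  visit S2: S2--a-->S2 (seen), S2--b-->S1 (new)
  visit S1: S1--a-->S0 (seen), S1--b-->S3 (new)
  visit S3: S3--a-->S0 (seen), S3--b-->S5 (seen)

Answer: S0, S1, S2, S3, S5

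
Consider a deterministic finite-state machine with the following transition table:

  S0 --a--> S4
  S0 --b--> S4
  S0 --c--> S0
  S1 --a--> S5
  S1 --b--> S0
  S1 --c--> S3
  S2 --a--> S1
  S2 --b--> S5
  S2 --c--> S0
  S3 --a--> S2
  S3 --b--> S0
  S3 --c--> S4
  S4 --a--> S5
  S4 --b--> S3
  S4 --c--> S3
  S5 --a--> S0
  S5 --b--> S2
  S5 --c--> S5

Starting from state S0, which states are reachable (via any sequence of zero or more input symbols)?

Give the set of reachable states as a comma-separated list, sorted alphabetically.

Answer: S0, S1, S2, S3, S4, S5

Derivation:
BFS from S0:
  visit S0: S0--a-->S4 (new), S0--b-->S4 (seen), S0--c-->S0 (seen)
  visit S4: S4--a-->S5 (new), S4--b-->S3 (new), S4--c-->S3 (seen)
  visit S5: S5--a-->S0 (seen), S5--b-->S2 (new), S5--c-->S5 (seen)
  visit S3: S3--a-->S2 (seen), S3--b-->S0 (seen), S3--c-->S4 (seen)
  visit S2: S2--a-->S1 (new), S2--b-->S5 (seen), S2--c-->S0 (seen)
  visit S1: S1--a-->S5 (seen), S1--b-->S0 (seen), S1--c-->S3 (seen)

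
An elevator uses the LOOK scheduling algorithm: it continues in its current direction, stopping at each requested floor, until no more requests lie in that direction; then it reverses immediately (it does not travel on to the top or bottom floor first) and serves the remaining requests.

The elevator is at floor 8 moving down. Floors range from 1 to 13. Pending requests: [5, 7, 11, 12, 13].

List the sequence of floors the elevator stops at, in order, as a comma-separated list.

Current: 8, moving DOWN
Serve below first (descending): [7, 5]
Then reverse, serve above (ascending): [11, 12, 13]

Answer: 7, 5, 11, 12, 13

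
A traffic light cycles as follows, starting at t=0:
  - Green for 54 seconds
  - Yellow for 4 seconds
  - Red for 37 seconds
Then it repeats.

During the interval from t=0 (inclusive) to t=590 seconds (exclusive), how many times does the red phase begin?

Cycle = 54+4+37 = 95s
red phase starts at t = k*95 + 58 for k=0,1,2,...
Need k*95+58 < 590 → k < 5.600
k ∈ {0, ..., 5} → 6 starts

Answer: 6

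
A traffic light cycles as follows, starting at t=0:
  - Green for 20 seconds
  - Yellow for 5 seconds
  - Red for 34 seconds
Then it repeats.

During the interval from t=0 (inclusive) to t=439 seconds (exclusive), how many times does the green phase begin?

Answer: 8

Derivation:
Cycle = 20+5+34 = 59s
green phase starts at t = k*59 + 0 for k=0,1,2,...
Need k*59+0 < 439 → k < 7.441
k ∈ {0, ..., 7} → 8 starts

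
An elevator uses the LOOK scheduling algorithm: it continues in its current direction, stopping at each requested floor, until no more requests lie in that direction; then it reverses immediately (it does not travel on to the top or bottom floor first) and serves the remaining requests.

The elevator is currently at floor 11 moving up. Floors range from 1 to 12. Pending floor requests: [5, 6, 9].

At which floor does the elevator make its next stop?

Current floor: 11, direction: up
Requests above: []
Requests below: [5, 6, 9]
Moving up but no requests above → reverse; nearest below is max([5, 6, 9]) = 9

Answer: 9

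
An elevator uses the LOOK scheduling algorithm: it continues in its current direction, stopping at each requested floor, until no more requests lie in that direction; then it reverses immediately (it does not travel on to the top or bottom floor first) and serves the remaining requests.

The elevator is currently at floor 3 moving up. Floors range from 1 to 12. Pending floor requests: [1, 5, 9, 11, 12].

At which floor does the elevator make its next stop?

Answer: 5

Derivation:
Current floor: 3, direction: up
Requests above: [5, 9, 11, 12]
Requests below: [1]
Moving up and requests lie above → nearest above is min([5, 9, 11, 12]) = 5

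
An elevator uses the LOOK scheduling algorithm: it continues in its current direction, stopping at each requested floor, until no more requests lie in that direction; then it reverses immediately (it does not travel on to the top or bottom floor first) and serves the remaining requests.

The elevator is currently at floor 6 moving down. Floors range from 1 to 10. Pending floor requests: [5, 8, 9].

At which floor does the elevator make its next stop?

Answer: 5

Derivation:
Current floor: 6, direction: down
Requests above: [8, 9]
Requests below: [5]
Moving down and requests lie below → nearest below is max([5]) = 5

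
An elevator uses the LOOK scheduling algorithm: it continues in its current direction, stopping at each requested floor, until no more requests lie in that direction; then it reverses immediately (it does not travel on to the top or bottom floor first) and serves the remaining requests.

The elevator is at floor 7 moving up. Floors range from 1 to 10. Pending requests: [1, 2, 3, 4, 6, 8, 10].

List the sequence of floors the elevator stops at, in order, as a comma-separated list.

Answer: 8, 10, 6, 4, 3, 2, 1

Derivation:
Current: 7, moving UP
Serve above first (ascending): [8, 10]
Then reverse, serve below (descending): [6, 4, 3, 2, 1]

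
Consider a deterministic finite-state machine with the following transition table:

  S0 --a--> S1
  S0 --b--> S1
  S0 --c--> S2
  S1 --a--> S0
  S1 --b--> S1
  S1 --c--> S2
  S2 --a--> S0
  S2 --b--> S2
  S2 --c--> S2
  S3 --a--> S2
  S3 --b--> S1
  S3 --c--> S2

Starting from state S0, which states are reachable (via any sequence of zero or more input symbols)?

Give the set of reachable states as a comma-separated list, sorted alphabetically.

BFS from S0:
  visit S0: S0--a-->S1 (new), S0--b-->S1 (seen), S0--c-->S2 (new)
  visit S1: S1--a-->S0 (seen), S1--b-->S1 (seen), S1--c-->S2 (seen)
  visit S2: S2--a-->S0 (seen), S2--b-->S2 (seen), S2--c-->S2 (seen)

Answer: S0, S1, S2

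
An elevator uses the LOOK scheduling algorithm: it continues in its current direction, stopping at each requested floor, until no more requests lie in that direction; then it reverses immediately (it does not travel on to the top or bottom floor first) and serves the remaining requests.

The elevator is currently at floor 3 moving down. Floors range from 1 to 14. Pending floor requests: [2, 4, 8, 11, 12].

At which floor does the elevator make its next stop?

Answer: 2

Derivation:
Current floor: 3, direction: down
Requests above: [4, 8, 11, 12]
Requests below: [2]
Moving down and requests lie below → nearest below is max([2]) = 2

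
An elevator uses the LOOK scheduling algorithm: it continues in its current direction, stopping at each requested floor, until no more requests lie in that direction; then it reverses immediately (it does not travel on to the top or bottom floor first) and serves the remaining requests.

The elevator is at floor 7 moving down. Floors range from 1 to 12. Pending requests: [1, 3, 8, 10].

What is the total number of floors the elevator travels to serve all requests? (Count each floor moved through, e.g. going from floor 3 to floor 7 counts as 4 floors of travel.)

Answer: 15

Derivation:
Start at floor 7 moving down, LOOK stop order: [3, 1, 8, 10]
  7 → 3: |3-7| = 4, total = 4
  3 → 1: |1-3| = 2, total = 6
  1 → 8: |8-1| = 7, total = 13
  8 → 10: |10-8| = 2, total = 15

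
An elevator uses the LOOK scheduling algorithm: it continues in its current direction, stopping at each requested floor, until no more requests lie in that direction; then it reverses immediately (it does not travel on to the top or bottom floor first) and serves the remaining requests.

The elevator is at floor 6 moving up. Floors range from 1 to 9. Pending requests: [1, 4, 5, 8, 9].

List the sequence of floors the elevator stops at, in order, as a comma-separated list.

Answer: 8, 9, 5, 4, 1

Derivation:
Current: 6, moving UP
Serve above first (ascending): [8, 9]
Then reverse, serve below (descending): [5, 4, 1]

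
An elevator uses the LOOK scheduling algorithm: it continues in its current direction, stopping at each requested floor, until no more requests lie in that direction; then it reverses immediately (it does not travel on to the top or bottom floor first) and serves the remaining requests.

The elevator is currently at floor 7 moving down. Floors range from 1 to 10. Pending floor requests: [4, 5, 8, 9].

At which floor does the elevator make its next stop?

Current floor: 7, direction: down
Requests above: [8, 9]
Requests below: [4, 5]
Moving down and requests lie below → nearest below is max([4, 5]) = 5

Answer: 5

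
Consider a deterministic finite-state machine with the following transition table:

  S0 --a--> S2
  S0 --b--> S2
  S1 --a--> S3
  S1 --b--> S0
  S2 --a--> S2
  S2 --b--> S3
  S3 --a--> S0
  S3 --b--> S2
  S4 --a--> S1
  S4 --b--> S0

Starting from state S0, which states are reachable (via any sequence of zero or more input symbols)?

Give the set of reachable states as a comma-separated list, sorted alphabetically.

BFS from S0:
  visit S0: S0--a-->S2 (new), S0--b-->S2 (seen)
  visit S2: S2--a-->S2 (seen), S2--b-->S3 (new)
  visit S3: S3--a-->S0 (seen), S3--b-->S2 (seen)

Answer: S0, S2, S3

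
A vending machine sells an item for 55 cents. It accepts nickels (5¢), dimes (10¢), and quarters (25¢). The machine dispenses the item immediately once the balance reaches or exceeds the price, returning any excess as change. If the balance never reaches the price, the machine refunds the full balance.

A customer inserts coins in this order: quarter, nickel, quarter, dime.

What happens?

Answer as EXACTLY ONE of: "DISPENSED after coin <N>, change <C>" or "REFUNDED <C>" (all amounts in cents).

Answer: DISPENSED after coin 3, change 0

Derivation:
Price: 55¢
Coin 1 (quarter, 25¢): balance = 25¢
Coin 2 (nickel, 5¢): balance = 30¢
Coin 3 (quarter, 25¢): balance = 55¢
  → balance >= price → DISPENSE, change = 55 - 55 = 0¢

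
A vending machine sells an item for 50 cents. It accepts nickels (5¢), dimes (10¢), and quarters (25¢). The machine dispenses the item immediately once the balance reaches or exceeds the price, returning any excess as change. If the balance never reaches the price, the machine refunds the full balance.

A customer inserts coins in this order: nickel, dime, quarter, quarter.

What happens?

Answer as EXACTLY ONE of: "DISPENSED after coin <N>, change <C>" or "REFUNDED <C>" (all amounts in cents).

Price: 50¢
Coin 1 (nickel, 5¢): balance = 5¢
Coin 2 (dime, 10¢): balance = 15¢
Coin 3 (quarter, 25¢): balance = 40¢
Coin 4 (quarter, 25¢): balance = 65¢
  → balance >= price → DISPENSE, change = 65 - 50 = 15¢

Answer: DISPENSED after coin 4, change 15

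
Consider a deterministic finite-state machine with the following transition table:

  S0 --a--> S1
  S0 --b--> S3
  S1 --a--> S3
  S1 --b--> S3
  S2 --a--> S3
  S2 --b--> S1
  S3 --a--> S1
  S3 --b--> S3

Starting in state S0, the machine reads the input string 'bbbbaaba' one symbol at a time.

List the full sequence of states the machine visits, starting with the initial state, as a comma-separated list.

Answer: S0, S3, S3, S3, S3, S1, S3, S3, S1

Derivation:
Start: S0
  read 'b': S0 --b--> S3
  read 'b': S3 --b--> S3
  read 'b': S3 --b--> S3
  read 'b': S3 --b--> S3
  read 'a': S3 --a--> S1
  read 'a': S1 --a--> S3
  read 'b': S3 --b--> S3
  read 'a': S3 --a--> S1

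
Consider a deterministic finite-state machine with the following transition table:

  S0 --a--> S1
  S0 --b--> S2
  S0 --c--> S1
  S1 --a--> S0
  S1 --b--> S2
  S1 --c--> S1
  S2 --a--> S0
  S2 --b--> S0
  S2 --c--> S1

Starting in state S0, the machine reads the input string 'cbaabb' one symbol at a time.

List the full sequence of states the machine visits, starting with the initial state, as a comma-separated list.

Answer: S0, S1, S2, S0, S1, S2, S0

Derivation:
Start: S0
  read 'c': S0 --c--> S1
  read 'b': S1 --b--> S2
  read 'a': S2 --a--> S0
  read 'a': S0 --a--> S1
  read 'b': S1 --b--> S2
  read 'b': S2 --b--> S0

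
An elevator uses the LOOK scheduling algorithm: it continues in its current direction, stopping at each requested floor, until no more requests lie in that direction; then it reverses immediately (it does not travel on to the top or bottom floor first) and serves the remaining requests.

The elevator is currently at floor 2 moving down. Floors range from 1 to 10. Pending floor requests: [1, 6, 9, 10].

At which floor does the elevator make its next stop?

Current floor: 2, direction: down
Requests above: [6, 9, 10]
Requests below: [1]
Moving down and requests lie below → nearest below is max([1]) = 1

Answer: 1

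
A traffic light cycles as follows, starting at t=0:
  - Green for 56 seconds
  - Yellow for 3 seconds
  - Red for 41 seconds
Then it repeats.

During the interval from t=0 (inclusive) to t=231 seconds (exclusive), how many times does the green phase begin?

Answer: 3

Derivation:
Cycle = 56+3+41 = 100s
green phase starts at t = k*100 + 0 for k=0,1,2,...
Need k*100+0 < 231 → k < 2.310
k ∈ {0, ..., 2} → 3 starts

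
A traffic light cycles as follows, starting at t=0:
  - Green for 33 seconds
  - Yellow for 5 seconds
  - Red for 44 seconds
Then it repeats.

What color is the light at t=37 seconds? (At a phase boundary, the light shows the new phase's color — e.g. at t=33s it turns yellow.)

Cycle length = 33 + 5 + 44 = 82s
t = 37, phase_t = 37 mod 82 = 37
33 <= 37 < 38 (yellow end) → YELLOW

Answer: yellow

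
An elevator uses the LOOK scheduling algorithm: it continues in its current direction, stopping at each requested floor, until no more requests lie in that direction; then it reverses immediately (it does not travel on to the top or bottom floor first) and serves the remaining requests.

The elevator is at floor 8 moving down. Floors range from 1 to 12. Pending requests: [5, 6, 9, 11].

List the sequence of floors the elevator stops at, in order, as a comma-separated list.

Answer: 6, 5, 9, 11

Derivation:
Current: 8, moving DOWN
Serve below first (descending): [6, 5]
Then reverse, serve above (ascending): [9, 11]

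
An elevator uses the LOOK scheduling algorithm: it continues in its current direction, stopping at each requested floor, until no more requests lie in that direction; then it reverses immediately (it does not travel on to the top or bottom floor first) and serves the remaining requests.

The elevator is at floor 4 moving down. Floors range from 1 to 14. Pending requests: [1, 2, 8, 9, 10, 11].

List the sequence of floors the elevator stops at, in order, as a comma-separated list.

Answer: 2, 1, 8, 9, 10, 11

Derivation:
Current: 4, moving DOWN
Serve below first (descending): [2, 1]
Then reverse, serve above (ascending): [8, 9, 10, 11]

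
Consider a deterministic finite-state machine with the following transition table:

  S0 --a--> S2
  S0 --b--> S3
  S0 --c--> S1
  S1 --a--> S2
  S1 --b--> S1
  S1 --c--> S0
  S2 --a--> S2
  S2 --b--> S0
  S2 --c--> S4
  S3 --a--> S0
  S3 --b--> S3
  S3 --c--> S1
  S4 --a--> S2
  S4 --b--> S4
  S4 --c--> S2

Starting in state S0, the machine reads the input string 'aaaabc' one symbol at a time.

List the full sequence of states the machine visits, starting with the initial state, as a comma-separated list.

Answer: S0, S2, S2, S2, S2, S0, S1

Derivation:
Start: S0
  read 'a': S0 --a--> S2
  read 'a': S2 --a--> S2
  read 'a': S2 --a--> S2
  read 'a': S2 --a--> S2
  read 'b': S2 --b--> S0
  read 'c': S0 --c--> S1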